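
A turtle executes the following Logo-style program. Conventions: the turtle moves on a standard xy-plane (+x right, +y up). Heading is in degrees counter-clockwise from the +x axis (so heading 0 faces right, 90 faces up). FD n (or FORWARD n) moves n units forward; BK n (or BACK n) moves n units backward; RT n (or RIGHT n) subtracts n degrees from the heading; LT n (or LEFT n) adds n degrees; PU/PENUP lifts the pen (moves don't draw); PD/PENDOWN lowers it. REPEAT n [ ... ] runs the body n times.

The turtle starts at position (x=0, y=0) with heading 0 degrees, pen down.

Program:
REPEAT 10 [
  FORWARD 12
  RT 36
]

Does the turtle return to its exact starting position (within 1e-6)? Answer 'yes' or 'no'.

Executing turtle program step by step:
Start: pos=(0,0), heading=0, pen down
REPEAT 10 [
  -- iteration 1/10 --
  FD 12: (0,0) -> (12,0) [heading=0, draw]
  RT 36: heading 0 -> 324
  -- iteration 2/10 --
  FD 12: (12,0) -> (21.708,-7.053) [heading=324, draw]
  RT 36: heading 324 -> 288
  -- iteration 3/10 --
  FD 12: (21.708,-7.053) -> (25.416,-18.466) [heading=288, draw]
  RT 36: heading 288 -> 252
  -- iteration 4/10 --
  FD 12: (25.416,-18.466) -> (21.708,-29.879) [heading=252, draw]
  RT 36: heading 252 -> 216
  -- iteration 5/10 --
  FD 12: (21.708,-29.879) -> (12,-36.932) [heading=216, draw]
  RT 36: heading 216 -> 180
  -- iteration 6/10 --
  FD 12: (12,-36.932) -> (0,-36.932) [heading=180, draw]
  RT 36: heading 180 -> 144
  -- iteration 7/10 --
  FD 12: (0,-36.932) -> (-9.708,-29.879) [heading=144, draw]
  RT 36: heading 144 -> 108
  -- iteration 8/10 --
  FD 12: (-9.708,-29.879) -> (-13.416,-18.466) [heading=108, draw]
  RT 36: heading 108 -> 72
  -- iteration 9/10 --
  FD 12: (-13.416,-18.466) -> (-9.708,-7.053) [heading=72, draw]
  RT 36: heading 72 -> 36
  -- iteration 10/10 --
  FD 12: (-9.708,-7.053) -> (0,0) [heading=36, draw]
  RT 36: heading 36 -> 0
]
Final: pos=(0,0), heading=0, 10 segment(s) drawn

Start position: (0, 0)
Final position: (0, 0)
Distance = 0; < 1e-6 -> CLOSED

Answer: yes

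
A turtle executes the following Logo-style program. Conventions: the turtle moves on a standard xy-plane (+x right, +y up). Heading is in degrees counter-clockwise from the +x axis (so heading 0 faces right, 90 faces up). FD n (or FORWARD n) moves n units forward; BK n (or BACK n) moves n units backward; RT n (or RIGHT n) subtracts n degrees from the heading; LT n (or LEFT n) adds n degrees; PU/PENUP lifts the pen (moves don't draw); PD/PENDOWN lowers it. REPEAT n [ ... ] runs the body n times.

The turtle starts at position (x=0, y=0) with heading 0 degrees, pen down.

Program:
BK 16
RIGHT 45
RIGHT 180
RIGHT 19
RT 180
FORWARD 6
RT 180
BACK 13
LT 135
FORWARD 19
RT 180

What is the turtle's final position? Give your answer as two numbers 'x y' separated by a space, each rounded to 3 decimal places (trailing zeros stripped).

Answer: -13.857 -35.042

Derivation:
Executing turtle program step by step:
Start: pos=(0,0), heading=0, pen down
BK 16: (0,0) -> (-16,0) [heading=0, draw]
RT 45: heading 0 -> 315
RT 180: heading 315 -> 135
RT 19: heading 135 -> 116
RT 180: heading 116 -> 296
FD 6: (-16,0) -> (-13.37,-5.393) [heading=296, draw]
RT 180: heading 296 -> 116
BK 13: (-13.37,-5.393) -> (-7.671,-17.077) [heading=116, draw]
LT 135: heading 116 -> 251
FD 19: (-7.671,-17.077) -> (-13.857,-35.042) [heading=251, draw]
RT 180: heading 251 -> 71
Final: pos=(-13.857,-35.042), heading=71, 4 segment(s) drawn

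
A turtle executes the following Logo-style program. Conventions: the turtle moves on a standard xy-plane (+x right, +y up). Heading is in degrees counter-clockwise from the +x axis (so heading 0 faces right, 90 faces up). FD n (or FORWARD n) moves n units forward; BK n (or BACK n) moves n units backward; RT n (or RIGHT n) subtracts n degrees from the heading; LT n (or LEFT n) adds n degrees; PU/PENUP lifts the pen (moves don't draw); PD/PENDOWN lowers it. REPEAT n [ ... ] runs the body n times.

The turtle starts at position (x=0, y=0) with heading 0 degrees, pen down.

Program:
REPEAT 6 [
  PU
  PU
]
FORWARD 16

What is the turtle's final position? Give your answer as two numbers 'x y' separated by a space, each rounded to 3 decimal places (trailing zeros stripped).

Executing turtle program step by step:
Start: pos=(0,0), heading=0, pen down
REPEAT 6 [
  -- iteration 1/6 --
  PU: pen up
  PU: pen up
  -- iteration 2/6 --
  PU: pen up
  PU: pen up
  -- iteration 3/6 --
  PU: pen up
  PU: pen up
  -- iteration 4/6 --
  PU: pen up
  PU: pen up
  -- iteration 5/6 --
  PU: pen up
  PU: pen up
  -- iteration 6/6 --
  PU: pen up
  PU: pen up
]
FD 16: (0,0) -> (16,0) [heading=0, move]
Final: pos=(16,0), heading=0, 0 segment(s) drawn

Answer: 16 0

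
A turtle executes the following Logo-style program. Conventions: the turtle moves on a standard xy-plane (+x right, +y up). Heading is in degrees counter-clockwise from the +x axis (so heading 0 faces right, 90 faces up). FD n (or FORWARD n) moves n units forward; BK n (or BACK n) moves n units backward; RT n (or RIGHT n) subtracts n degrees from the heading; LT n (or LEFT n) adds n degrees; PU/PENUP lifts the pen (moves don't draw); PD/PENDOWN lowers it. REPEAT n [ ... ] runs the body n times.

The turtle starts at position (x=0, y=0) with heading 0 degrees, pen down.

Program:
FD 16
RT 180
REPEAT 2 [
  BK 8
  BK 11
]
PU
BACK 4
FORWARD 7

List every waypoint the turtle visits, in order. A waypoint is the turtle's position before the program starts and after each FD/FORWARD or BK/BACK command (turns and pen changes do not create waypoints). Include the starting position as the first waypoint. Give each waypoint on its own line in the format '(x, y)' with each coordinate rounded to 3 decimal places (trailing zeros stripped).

Executing turtle program step by step:
Start: pos=(0,0), heading=0, pen down
FD 16: (0,0) -> (16,0) [heading=0, draw]
RT 180: heading 0 -> 180
REPEAT 2 [
  -- iteration 1/2 --
  BK 8: (16,0) -> (24,0) [heading=180, draw]
  BK 11: (24,0) -> (35,0) [heading=180, draw]
  -- iteration 2/2 --
  BK 8: (35,0) -> (43,0) [heading=180, draw]
  BK 11: (43,0) -> (54,0) [heading=180, draw]
]
PU: pen up
BK 4: (54,0) -> (58,0) [heading=180, move]
FD 7: (58,0) -> (51,0) [heading=180, move]
Final: pos=(51,0), heading=180, 5 segment(s) drawn
Waypoints (8 total):
(0, 0)
(16, 0)
(24, 0)
(35, 0)
(43, 0)
(54, 0)
(58, 0)
(51, 0)

Answer: (0, 0)
(16, 0)
(24, 0)
(35, 0)
(43, 0)
(54, 0)
(58, 0)
(51, 0)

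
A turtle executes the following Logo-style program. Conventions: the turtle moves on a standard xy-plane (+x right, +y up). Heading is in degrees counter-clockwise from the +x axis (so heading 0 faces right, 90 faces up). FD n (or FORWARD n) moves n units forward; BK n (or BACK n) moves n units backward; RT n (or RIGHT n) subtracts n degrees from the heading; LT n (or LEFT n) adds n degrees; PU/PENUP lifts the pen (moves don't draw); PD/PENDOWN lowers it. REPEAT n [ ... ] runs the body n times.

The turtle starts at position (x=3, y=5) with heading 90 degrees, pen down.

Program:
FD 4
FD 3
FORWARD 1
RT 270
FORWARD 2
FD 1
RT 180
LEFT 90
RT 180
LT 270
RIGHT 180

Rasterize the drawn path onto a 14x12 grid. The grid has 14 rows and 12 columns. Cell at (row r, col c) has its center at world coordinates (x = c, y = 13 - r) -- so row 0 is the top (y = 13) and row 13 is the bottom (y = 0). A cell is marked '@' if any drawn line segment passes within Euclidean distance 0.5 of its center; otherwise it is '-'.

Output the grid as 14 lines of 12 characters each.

Segment 0: (3,5) -> (3,9)
Segment 1: (3,9) -> (3,12)
Segment 2: (3,12) -> (3,13)
Segment 3: (3,13) -> (1,13)
Segment 4: (1,13) -> (0,13)

Answer: @@@@--------
---@--------
---@--------
---@--------
---@--------
---@--------
---@--------
---@--------
---@--------
------------
------------
------------
------------
------------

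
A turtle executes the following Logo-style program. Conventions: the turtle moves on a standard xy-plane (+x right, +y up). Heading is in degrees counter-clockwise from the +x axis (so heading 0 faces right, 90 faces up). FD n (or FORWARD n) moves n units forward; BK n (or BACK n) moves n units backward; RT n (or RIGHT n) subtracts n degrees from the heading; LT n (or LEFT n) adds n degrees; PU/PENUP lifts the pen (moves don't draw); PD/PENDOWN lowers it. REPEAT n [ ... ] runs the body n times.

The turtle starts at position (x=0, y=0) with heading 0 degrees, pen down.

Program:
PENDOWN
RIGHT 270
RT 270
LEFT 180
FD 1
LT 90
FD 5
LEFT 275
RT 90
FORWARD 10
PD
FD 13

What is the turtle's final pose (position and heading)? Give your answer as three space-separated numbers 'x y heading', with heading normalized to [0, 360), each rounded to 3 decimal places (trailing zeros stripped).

Answer: 3.005 -17.912 275

Derivation:
Executing turtle program step by step:
Start: pos=(0,0), heading=0, pen down
PD: pen down
RT 270: heading 0 -> 90
RT 270: heading 90 -> 180
LT 180: heading 180 -> 0
FD 1: (0,0) -> (1,0) [heading=0, draw]
LT 90: heading 0 -> 90
FD 5: (1,0) -> (1,5) [heading=90, draw]
LT 275: heading 90 -> 5
RT 90: heading 5 -> 275
FD 10: (1,5) -> (1.872,-4.962) [heading=275, draw]
PD: pen down
FD 13: (1.872,-4.962) -> (3.005,-17.912) [heading=275, draw]
Final: pos=(3.005,-17.912), heading=275, 4 segment(s) drawn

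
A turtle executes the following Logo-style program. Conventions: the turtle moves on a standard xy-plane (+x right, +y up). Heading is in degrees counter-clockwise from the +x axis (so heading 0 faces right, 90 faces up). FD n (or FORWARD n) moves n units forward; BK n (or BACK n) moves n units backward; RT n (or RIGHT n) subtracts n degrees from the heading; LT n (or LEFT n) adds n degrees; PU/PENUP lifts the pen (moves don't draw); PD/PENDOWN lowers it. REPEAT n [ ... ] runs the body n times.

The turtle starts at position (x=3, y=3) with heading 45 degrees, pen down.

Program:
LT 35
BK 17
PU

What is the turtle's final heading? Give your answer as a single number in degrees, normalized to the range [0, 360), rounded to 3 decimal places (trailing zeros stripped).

Executing turtle program step by step:
Start: pos=(3,3), heading=45, pen down
LT 35: heading 45 -> 80
BK 17: (3,3) -> (0.048,-13.742) [heading=80, draw]
PU: pen up
Final: pos=(0.048,-13.742), heading=80, 1 segment(s) drawn

Answer: 80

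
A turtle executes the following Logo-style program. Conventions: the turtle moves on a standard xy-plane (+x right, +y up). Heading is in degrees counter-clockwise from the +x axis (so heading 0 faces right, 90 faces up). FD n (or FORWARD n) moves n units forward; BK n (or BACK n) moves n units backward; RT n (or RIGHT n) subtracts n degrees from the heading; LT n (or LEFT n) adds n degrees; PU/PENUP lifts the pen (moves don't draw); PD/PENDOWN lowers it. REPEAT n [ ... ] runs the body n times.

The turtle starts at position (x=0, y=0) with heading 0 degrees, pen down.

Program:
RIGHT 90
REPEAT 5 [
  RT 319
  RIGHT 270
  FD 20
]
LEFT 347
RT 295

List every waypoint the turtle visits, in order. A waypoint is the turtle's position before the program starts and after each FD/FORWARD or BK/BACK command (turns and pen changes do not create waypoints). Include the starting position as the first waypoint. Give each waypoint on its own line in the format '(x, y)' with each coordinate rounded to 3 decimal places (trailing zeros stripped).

Executing turtle program step by step:
Start: pos=(0,0), heading=0, pen down
RT 90: heading 0 -> 270
REPEAT 5 [
  -- iteration 1/5 --
  RT 319: heading 270 -> 311
  RT 270: heading 311 -> 41
  FD 20: (0,0) -> (15.094,13.121) [heading=41, draw]
  -- iteration 2/5 --
  RT 319: heading 41 -> 82
  RT 270: heading 82 -> 172
  FD 20: (15.094,13.121) -> (-4.711,15.905) [heading=172, draw]
  -- iteration 3/5 --
  RT 319: heading 172 -> 213
  RT 270: heading 213 -> 303
  FD 20: (-4.711,15.905) -> (6.182,-0.869) [heading=303, draw]
  -- iteration 4/5 --
  RT 319: heading 303 -> 344
  RT 270: heading 344 -> 74
  FD 20: (6.182,-0.869) -> (11.694,18.356) [heading=74, draw]
  -- iteration 5/5 --
  RT 319: heading 74 -> 115
  RT 270: heading 115 -> 205
  FD 20: (11.694,18.356) -> (-6.432,9.904) [heading=205, draw]
]
LT 347: heading 205 -> 192
RT 295: heading 192 -> 257
Final: pos=(-6.432,9.904), heading=257, 5 segment(s) drawn
Waypoints (6 total):
(0, 0)
(15.094, 13.121)
(-4.711, 15.905)
(6.182, -0.869)
(11.694, 18.356)
(-6.432, 9.904)

Answer: (0, 0)
(15.094, 13.121)
(-4.711, 15.905)
(6.182, -0.869)
(11.694, 18.356)
(-6.432, 9.904)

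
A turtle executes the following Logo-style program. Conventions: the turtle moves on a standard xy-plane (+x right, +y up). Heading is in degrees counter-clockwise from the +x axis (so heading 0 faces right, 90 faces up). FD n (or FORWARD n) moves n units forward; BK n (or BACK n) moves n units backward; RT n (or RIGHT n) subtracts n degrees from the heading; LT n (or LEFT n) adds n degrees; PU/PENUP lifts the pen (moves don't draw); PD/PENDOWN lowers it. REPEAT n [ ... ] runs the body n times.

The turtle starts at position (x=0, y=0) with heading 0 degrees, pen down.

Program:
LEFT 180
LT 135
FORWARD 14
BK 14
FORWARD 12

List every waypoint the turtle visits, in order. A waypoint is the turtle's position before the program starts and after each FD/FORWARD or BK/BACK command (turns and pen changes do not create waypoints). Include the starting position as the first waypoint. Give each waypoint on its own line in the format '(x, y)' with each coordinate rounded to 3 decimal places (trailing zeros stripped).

Answer: (0, 0)
(9.899, -9.899)
(0, 0)
(8.485, -8.485)

Derivation:
Executing turtle program step by step:
Start: pos=(0,0), heading=0, pen down
LT 180: heading 0 -> 180
LT 135: heading 180 -> 315
FD 14: (0,0) -> (9.899,-9.899) [heading=315, draw]
BK 14: (9.899,-9.899) -> (0,0) [heading=315, draw]
FD 12: (0,0) -> (8.485,-8.485) [heading=315, draw]
Final: pos=(8.485,-8.485), heading=315, 3 segment(s) drawn
Waypoints (4 total):
(0, 0)
(9.899, -9.899)
(0, 0)
(8.485, -8.485)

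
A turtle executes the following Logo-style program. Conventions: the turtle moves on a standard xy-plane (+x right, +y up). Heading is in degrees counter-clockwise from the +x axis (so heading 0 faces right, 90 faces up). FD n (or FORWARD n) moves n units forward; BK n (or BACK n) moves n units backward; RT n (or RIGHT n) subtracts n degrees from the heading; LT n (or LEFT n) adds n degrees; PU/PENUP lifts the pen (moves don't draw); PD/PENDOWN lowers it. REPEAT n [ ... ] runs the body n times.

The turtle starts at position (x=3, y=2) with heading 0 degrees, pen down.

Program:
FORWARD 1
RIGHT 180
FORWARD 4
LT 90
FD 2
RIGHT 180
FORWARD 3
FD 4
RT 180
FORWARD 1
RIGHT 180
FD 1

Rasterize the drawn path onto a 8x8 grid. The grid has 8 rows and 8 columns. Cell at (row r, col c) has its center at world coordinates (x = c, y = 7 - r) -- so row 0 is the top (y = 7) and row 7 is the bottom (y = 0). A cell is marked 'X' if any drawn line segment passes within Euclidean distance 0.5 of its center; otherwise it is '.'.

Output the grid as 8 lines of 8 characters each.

Segment 0: (3,2) -> (4,2)
Segment 1: (4,2) -> (0,2)
Segment 2: (0,2) -> (0,-0)
Segment 3: (0,-0) -> (-0,3)
Segment 4: (-0,3) -> (-0,7)
Segment 5: (-0,7) -> (-0,6)
Segment 6: (-0,6) -> (-0,7)

Answer: X.......
X.......
X.......
X.......
X.......
XXXXX...
X.......
X.......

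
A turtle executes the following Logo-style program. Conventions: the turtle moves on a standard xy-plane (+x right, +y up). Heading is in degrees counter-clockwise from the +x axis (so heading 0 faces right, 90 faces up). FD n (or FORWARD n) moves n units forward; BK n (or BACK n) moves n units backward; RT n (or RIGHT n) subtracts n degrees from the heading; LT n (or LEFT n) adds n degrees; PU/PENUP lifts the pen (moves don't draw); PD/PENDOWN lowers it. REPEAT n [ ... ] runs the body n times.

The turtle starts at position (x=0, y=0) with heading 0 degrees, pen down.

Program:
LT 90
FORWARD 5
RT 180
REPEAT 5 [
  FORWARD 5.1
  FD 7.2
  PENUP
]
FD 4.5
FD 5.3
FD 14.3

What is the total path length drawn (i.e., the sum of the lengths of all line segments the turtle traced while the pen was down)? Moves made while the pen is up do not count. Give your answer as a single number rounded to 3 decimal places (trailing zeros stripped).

Executing turtle program step by step:
Start: pos=(0,0), heading=0, pen down
LT 90: heading 0 -> 90
FD 5: (0,0) -> (0,5) [heading=90, draw]
RT 180: heading 90 -> 270
REPEAT 5 [
  -- iteration 1/5 --
  FD 5.1: (0,5) -> (0,-0.1) [heading=270, draw]
  FD 7.2: (0,-0.1) -> (0,-7.3) [heading=270, draw]
  PU: pen up
  -- iteration 2/5 --
  FD 5.1: (0,-7.3) -> (0,-12.4) [heading=270, move]
  FD 7.2: (0,-12.4) -> (0,-19.6) [heading=270, move]
  PU: pen up
  -- iteration 3/5 --
  FD 5.1: (0,-19.6) -> (0,-24.7) [heading=270, move]
  FD 7.2: (0,-24.7) -> (0,-31.9) [heading=270, move]
  PU: pen up
  -- iteration 4/5 --
  FD 5.1: (0,-31.9) -> (0,-37) [heading=270, move]
  FD 7.2: (0,-37) -> (0,-44.2) [heading=270, move]
  PU: pen up
  -- iteration 5/5 --
  FD 5.1: (0,-44.2) -> (0,-49.3) [heading=270, move]
  FD 7.2: (0,-49.3) -> (0,-56.5) [heading=270, move]
  PU: pen up
]
FD 4.5: (0,-56.5) -> (0,-61) [heading=270, move]
FD 5.3: (0,-61) -> (0,-66.3) [heading=270, move]
FD 14.3: (0,-66.3) -> (0,-80.6) [heading=270, move]
Final: pos=(0,-80.6), heading=270, 3 segment(s) drawn

Segment lengths:
  seg 1: (0,0) -> (0,5), length = 5
  seg 2: (0,5) -> (0,-0.1), length = 5.1
  seg 3: (0,-0.1) -> (0,-7.3), length = 7.2
Total = 17.3

Answer: 17.3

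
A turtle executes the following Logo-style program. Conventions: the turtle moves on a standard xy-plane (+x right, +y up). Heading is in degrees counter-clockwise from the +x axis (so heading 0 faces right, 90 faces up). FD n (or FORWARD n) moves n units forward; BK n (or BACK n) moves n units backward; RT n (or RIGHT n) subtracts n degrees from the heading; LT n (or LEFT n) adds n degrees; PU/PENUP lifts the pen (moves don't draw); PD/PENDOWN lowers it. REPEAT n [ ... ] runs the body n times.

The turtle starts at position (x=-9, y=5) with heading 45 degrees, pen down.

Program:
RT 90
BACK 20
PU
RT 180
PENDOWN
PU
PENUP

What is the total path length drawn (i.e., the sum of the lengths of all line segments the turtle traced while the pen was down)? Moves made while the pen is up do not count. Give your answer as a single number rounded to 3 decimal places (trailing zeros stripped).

Answer: 20

Derivation:
Executing turtle program step by step:
Start: pos=(-9,5), heading=45, pen down
RT 90: heading 45 -> 315
BK 20: (-9,5) -> (-23.142,19.142) [heading=315, draw]
PU: pen up
RT 180: heading 315 -> 135
PD: pen down
PU: pen up
PU: pen up
Final: pos=(-23.142,19.142), heading=135, 1 segment(s) drawn

Segment lengths:
  seg 1: (-9,5) -> (-23.142,19.142), length = 20
Total = 20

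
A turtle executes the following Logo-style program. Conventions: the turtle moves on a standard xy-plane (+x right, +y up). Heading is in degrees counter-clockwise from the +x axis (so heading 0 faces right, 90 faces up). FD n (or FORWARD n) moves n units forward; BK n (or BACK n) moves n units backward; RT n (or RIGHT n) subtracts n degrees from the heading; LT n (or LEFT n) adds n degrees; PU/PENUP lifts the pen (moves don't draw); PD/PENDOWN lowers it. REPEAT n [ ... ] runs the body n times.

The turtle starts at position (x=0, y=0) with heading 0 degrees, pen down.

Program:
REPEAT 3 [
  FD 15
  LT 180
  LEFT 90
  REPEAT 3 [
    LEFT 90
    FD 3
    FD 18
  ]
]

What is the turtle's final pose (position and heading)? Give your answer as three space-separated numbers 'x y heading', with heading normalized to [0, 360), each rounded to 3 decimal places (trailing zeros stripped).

Answer: 15 21 180

Derivation:
Executing turtle program step by step:
Start: pos=(0,0), heading=0, pen down
REPEAT 3 [
  -- iteration 1/3 --
  FD 15: (0,0) -> (15,0) [heading=0, draw]
  LT 180: heading 0 -> 180
  LT 90: heading 180 -> 270
  REPEAT 3 [
    -- iteration 1/3 --
    LT 90: heading 270 -> 0
    FD 3: (15,0) -> (18,0) [heading=0, draw]
    FD 18: (18,0) -> (36,0) [heading=0, draw]
    -- iteration 2/3 --
    LT 90: heading 0 -> 90
    FD 3: (36,0) -> (36,3) [heading=90, draw]
    FD 18: (36,3) -> (36,21) [heading=90, draw]
    -- iteration 3/3 --
    LT 90: heading 90 -> 180
    FD 3: (36,21) -> (33,21) [heading=180, draw]
    FD 18: (33,21) -> (15,21) [heading=180, draw]
  ]
  -- iteration 2/3 --
  FD 15: (15,21) -> (0,21) [heading=180, draw]
  LT 180: heading 180 -> 0
  LT 90: heading 0 -> 90
  REPEAT 3 [
    -- iteration 1/3 --
    LT 90: heading 90 -> 180
    FD 3: (0,21) -> (-3,21) [heading=180, draw]
    FD 18: (-3,21) -> (-21,21) [heading=180, draw]
    -- iteration 2/3 --
    LT 90: heading 180 -> 270
    FD 3: (-21,21) -> (-21,18) [heading=270, draw]
    FD 18: (-21,18) -> (-21,0) [heading=270, draw]
    -- iteration 3/3 --
    LT 90: heading 270 -> 0
    FD 3: (-21,0) -> (-18,0) [heading=0, draw]
    FD 18: (-18,0) -> (0,0) [heading=0, draw]
  ]
  -- iteration 3/3 --
  FD 15: (0,0) -> (15,0) [heading=0, draw]
  LT 180: heading 0 -> 180
  LT 90: heading 180 -> 270
  REPEAT 3 [
    -- iteration 1/3 --
    LT 90: heading 270 -> 0
    FD 3: (15,0) -> (18,0) [heading=0, draw]
    FD 18: (18,0) -> (36,0) [heading=0, draw]
    -- iteration 2/3 --
    LT 90: heading 0 -> 90
    FD 3: (36,0) -> (36,3) [heading=90, draw]
    FD 18: (36,3) -> (36,21) [heading=90, draw]
    -- iteration 3/3 --
    LT 90: heading 90 -> 180
    FD 3: (36,21) -> (33,21) [heading=180, draw]
    FD 18: (33,21) -> (15,21) [heading=180, draw]
  ]
]
Final: pos=(15,21), heading=180, 21 segment(s) drawn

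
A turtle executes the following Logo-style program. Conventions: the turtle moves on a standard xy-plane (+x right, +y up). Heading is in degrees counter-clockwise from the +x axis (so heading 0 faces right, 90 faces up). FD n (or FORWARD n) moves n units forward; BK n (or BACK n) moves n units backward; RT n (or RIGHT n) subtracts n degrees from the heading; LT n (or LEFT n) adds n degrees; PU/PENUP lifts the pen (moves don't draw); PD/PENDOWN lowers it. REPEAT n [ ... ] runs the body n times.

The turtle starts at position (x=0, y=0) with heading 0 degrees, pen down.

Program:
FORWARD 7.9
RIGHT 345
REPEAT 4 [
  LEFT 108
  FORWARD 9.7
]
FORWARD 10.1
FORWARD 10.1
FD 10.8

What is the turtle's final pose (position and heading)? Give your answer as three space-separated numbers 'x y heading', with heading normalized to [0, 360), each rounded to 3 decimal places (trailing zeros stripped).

Answer: 7.698 37.765 87

Derivation:
Executing turtle program step by step:
Start: pos=(0,0), heading=0, pen down
FD 7.9: (0,0) -> (7.9,0) [heading=0, draw]
RT 345: heading 0 -> 15
REPEAT 4 [
  -- iteration 1/4 --
  LT 108: heading 15 -> 123
  FD 9.7: (7.9,0) -> (2.617,8.135) [heading=123, draw]
  -- iteration 2/4 --
  LT 108: heading 123 -> 231
  FD 9.7: (2.617,8.135) -> (-3.487,0.597) [heading=231, draw]
  -- iteration 3/4 --
  LT 108: heading 231 -> 339
  FD 9.7: (-3.487,0.597) -> (5.568,-2.879) [heading=339, draw]
  -- iteration 4/4 --
  LT 108: heading 339 -> 87
  FD 9.7: (5.568,-2.879) -> (6.076,6.807) [heading=87, draw]
]
FD 10.1: (6.076,6.807) -> (6.605,16.893) [heading=87, draw]
FD 10.1: (6.605,16.893) -> (7.133,26.98) [heading=87, draw]
FD 10.8: (7.133,26.98) -> (7.698,37.765) [heading=87, draw]
Final: pos=(7.698,37.765), heading=87, 8 segment(s) drawn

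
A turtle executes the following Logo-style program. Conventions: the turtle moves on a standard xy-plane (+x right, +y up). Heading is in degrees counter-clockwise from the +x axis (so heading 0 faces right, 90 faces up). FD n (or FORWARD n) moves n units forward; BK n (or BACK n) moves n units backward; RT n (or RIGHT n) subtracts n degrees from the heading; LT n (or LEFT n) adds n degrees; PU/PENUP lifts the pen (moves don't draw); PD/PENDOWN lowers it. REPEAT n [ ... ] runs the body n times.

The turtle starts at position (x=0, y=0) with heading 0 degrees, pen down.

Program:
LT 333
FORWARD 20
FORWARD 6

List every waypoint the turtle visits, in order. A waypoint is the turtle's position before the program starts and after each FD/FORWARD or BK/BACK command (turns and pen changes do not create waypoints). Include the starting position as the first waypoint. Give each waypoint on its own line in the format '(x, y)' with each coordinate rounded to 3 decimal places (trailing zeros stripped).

Executing turtle program step by step:
Start: pos=(0,0), heading=0, pen down
LT 333: heading 0 -> 333
FD 20: (0,0) -> (17.82,-9.08) [heading=333, draw]
FD 6: (17.82,-9.08) -> (23.166,-11.804) [heading=333, draw]
Final: pos=(23.166,-11.804), heading=333, 2 segment(s) drawn
Waypoints (3 total):
(0, 0)
(17.82, -9.08)
(23.166, -11.804)

Answer: (0, 0)
(17.82, -9.08)
(23.166, -11.804)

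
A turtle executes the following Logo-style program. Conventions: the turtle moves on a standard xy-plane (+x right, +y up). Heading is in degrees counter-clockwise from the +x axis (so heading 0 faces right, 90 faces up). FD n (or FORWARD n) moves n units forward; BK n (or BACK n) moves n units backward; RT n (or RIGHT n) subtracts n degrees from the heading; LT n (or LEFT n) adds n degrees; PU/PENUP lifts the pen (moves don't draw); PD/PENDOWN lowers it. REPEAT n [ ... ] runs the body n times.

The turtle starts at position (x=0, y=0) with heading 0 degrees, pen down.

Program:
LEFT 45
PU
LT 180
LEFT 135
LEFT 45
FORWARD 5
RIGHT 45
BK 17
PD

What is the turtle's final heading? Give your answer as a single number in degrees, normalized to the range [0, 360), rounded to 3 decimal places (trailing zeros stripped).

Executing turtle program step by step:
Start: pos=(0,0), heading=0, pen down
LT 45: heading 0 -> 45
PU: pen up
LT 180: heading 45 -> 225
LT 135: heading 225 -> 0
LT 45: heading 0 -> 45
FD 5: (0,0) -> (3.536,3.536) [heading=45, move]
RT 45: heading 45 -> 0
BK 17: (3.536,3.536) -> (-13.464,3.536) [heading=0, move]
PD: pen down
Final: pos=(-13.464,3.536), heading=0, 0 segment(s) drawn

Answer: 0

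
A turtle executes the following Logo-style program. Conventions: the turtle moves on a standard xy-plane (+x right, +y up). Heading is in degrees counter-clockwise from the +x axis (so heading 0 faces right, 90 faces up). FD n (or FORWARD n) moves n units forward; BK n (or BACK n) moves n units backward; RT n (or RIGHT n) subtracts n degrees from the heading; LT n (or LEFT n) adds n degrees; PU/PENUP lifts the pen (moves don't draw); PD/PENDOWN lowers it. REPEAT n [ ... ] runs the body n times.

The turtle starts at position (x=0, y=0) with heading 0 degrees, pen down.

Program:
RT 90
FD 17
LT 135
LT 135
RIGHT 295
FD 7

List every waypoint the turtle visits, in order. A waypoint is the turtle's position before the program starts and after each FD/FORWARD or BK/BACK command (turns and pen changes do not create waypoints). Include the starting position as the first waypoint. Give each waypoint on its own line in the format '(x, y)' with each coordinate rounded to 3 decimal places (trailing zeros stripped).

Executing turtle program step by step:
Start: pos=(0,0), heading=0, pen down
RT 90: heading 0 -> 270
FD 17: (0,0) -> (0,-17) [heading=270, draw]
LT 135: heading 270 -> 45
LT 135: heading 45 -> 180
RT 295: heading 180 -> 245
FD 7: (0,-17) -> (-2.958,-23.344) [heading=245, draw]
Final: pos=(-2.958,-23.344), heading=245, 2 segment(s) drawn
Waypoints (3 total):
(0, 0)
(0, -17)
(-2.958, -23.344)

Answer: (0, 0)
(0, -17)
(-2.958, -23.344)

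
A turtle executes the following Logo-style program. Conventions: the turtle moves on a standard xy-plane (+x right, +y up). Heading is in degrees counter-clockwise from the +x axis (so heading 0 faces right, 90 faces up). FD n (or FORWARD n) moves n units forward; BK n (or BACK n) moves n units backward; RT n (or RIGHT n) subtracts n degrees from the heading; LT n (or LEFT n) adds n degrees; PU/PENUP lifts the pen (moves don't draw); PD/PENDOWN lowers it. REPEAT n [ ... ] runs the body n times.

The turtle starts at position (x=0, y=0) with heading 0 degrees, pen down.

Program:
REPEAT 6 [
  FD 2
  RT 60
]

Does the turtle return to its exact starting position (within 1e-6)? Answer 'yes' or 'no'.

Executing turtle program step by step:
Start: pos=(0,0), heading=0, pen down
REPEAT 6 [
  -- iteration 1/6 --
  FD 2: (0,0) -> (2,0) [heading=0, draw]
  RT 60: heading 0 -> 300
  -- iteration 2/6 --
  FD 2: (2,0) -> (3,-1.732) [heading=300, draw]
  RT 60: heading 300 -> 240
  -- iteration 3/6 --
  FD 2: (3,-1.732) -> (2,-3.464) [heading=240, draw]
  RT 60: heading 240 -> 180
  -- iteration 4/6 --
  FD 2: (2,-3.464) -> (0,-3.464) [heading=180, draw]
  RT 60: heading 180 -> 120
  -- iteration 5/6 --
  FD 2: (0,-3.464) -> (-1,-1.732) [heading=120, draw]
  RT 60: heading 120 -> 60
  -- iteration 6/6 --
  FD 2: (-1,-1.732) -> (0,0) [heading=60, draw]
  RT 60: heading 60 -> 0
]
Final: pos=(0,0), heading=0, 6 segment(s) drawn

Start position: (0, 0)
Final position: (0, 0)
Distance = 0; < 1e-6 -> CLOSED

Answer: yes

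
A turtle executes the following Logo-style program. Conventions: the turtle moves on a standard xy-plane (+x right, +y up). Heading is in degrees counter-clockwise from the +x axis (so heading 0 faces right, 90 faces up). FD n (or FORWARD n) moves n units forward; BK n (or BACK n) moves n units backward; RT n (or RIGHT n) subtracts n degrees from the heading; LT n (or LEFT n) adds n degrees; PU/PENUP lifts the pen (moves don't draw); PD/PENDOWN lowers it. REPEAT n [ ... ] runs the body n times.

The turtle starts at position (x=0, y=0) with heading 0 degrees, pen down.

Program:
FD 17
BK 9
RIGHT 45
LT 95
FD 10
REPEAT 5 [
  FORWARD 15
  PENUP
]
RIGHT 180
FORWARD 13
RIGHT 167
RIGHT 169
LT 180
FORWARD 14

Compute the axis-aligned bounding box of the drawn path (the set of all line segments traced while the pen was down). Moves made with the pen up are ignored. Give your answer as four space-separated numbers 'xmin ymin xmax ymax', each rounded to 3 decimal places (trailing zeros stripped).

Executing turtle program step by step:
Start: pos=(0,0), heading=0, pen down
FD 17: (0,0) -> (17,0) [heading=0, draw]
BK 9: (17,0) -> (8,0) [heading=0, draw]
RT 45: heading 0 -> 315
LT 95: heading 315 -> 50
FD 10: (8,0) -> (14.428,7.66) [heading=50, draw]
REPEAT 5 [
  -- iteration 1/5 --
  FD 15: (14.428,7.66) -> (24.07,19.151) [heading=50, draw]
  PU: pen up
  -- iteration 2/5 --
  FD 15: (24.07,19.151) -> (33.712,30.642) [heading=50, move]
  PU: pen up
  -- iteration 3/5 --
  FD 15: (33.712,30.642) -> (43.353,42.132) [heading=50, move]
  PU: pen up
  -- iteration 4/5 --
  FD 15: (43.353,42.132) -> (52.995,53.623) [heading=50, move]
  PU: pen up
  -- iteration 5/5 --
  FD 15: (52.995,53.623) -> (62.637,65.114) [heading=50, move]
  PU: pen up
]
RT 180: heading 50 -> 230
FD 13: (62.637,65.114) -> (54.281,55.155) [heading=230, move]
RT 167: heading 230 -> 63
RT 169: heading 63 -> 254
LT 180: heading 254 -> 74
FD 14: (54.281,55.155) -> (58.14,68.613) [heading=74, move]
Final: pos=(58.14,68.613), heading=74, 4 segment(s) drawn

Segment endpoints: x in {0, 8, 14.428, 17, 24.07}, y in {0, 7.66, 19.151}
xmin=0, ymin=0, xmax=24.07, ymax=19.151

Answer: 0 0 24.07 19.151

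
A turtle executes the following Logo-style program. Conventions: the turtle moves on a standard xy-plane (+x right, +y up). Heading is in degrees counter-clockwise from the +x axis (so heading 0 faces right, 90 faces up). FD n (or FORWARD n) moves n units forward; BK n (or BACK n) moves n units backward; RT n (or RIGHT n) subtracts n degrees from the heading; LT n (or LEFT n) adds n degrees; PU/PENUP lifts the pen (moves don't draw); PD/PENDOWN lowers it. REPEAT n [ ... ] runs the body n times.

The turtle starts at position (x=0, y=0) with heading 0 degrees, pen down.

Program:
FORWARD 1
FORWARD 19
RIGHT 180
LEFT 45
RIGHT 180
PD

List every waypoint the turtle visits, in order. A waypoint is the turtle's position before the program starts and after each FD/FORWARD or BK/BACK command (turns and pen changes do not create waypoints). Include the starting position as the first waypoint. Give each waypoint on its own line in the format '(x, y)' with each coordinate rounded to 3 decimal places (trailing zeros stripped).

Executing turtle program step by step:
Start: pos=(0,0), heading=0, pen down
FD 1: (0,0) -> (1,0) [heading=0, draw]
FD 19: (1,0) -> (20,0) [heading=0, draw]
RT 180: heading 0 -> 180
LT 45: heading 180 -> 225
RT 180: heading 225 -> 45
PD: pen down
Final: pos=(20,0), heading=45, 2 segment(s) drawn
Waypoints (3 total):
(0, 0)
(1, 0)
(20, 0)

Answer: (0, 0)
(1, 0)
(20, 0)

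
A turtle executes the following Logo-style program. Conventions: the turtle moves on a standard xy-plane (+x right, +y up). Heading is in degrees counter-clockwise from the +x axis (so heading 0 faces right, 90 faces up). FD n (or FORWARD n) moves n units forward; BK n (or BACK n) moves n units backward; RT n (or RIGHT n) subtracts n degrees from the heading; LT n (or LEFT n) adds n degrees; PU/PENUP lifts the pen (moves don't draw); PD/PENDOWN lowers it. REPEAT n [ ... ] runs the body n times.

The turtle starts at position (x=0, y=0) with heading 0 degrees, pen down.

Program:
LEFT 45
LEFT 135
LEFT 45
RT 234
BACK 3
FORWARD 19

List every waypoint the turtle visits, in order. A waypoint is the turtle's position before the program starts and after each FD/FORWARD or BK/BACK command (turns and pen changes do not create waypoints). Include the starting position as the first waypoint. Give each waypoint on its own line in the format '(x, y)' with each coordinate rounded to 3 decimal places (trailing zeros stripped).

Executing turtle program step by step:
Start: pos=(0,0), heading=0, pen down
LT 45: heading 0 -> 45
LT 135: heading 45 -> 180
LT 45: heading 180 -> 225
RT 234: heading 225 -> 351
BK 3: (0,0) -> (-2.963,0.469) [heading=351, draw]
FD 19: (-2.963,0.469) -> (15.803,-2.503) [heading=351, draw]
Final: pos=(15.803,-2.503), heading=351, 2 segment(s) drawn
Waypoints (3 total):
(0, 0)
(-2.963, 0.469)
(15.803, -2.503)

Answer: (0, 0)
(-2.963, 0.469)
(15.803, -2.503)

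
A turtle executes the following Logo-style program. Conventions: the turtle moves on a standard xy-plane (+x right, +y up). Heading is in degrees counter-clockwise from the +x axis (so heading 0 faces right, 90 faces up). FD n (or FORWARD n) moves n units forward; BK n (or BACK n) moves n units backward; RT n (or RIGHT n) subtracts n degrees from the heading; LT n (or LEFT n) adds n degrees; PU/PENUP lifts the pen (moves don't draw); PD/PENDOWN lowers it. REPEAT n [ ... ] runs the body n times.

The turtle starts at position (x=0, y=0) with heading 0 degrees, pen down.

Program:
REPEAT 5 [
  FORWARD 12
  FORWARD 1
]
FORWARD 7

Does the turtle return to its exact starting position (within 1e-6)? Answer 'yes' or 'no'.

Executing turtle program step by step:
Start: pos=(0,0), heading=0, pen down
REPEAT 5 [
  -- iteration 1/5 --
  FD 12: (0,0) -> (12,0) [heading=0, draw]
  FD 1: (12,0) -> (13,0) [heading=0, draw]
  -- iteration 2/5 --
  FD 12: (13,0) -> (25,0) [heading=0, draw]
  FD 1: (25,0) -> (26,0) [heading=0, draw]
  -- iteration 3/5 --
  FD 12: (26,0) -> (38,0) [heading=0, draw]
  FD 1: (38,0) -> (39,0) [heading=0, draw]
  -- iteration 4/5 --
  FD 12: (39,0) -> (51,0) [heading=0, draw]
  FD 1: (51,0) -> (52,0) [heading=0, draw]
  -- iteration 5/5 --
  FD 12: (52,0) -> (64,0) [heading=0, draw]
  FD 1: (64,0) -> (65,0) [heading=0, draw]
]
FD 7: (65,0) -> (72,0) [heading=0, draw]
Final: pos=(72,0), heading=0, 11 segment(s) drawn

Start position: (0, 0)
Final position: (72, 0)
Distance = 72; >= 1e-6 -> NOT closed

Answer: no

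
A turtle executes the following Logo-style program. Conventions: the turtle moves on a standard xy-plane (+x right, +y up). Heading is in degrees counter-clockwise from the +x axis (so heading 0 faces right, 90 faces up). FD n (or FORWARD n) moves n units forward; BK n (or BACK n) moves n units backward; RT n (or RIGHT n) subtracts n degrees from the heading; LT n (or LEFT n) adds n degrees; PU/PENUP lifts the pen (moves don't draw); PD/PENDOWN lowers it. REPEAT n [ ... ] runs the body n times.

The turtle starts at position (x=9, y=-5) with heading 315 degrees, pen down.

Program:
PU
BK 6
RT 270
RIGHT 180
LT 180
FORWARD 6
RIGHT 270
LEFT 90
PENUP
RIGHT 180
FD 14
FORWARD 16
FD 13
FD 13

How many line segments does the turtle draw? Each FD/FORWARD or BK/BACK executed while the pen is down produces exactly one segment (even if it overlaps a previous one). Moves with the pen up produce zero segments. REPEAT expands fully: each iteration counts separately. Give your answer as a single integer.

Answer: 0

Derivation:
Executing turtle program step by step:
Start: pos=(9,-5), heading=315, pen down
PU: pen up
BK 6: (9,-5) -> (4.757,-0.757) [heading=315, move]
RT 270: heading 315 -> 45
RT 180: heading 45 -> 225
LT 180: heading 225 -> 45
FD 6: (4.757,-0.757) -> (9,3.485) [heading=45, move]
RT 270: heading 45 -> 135
LT 90: heading 135 -> 225
PU: pen up
RT 180: heading 225 -> 45
FD 14: (9,3.485) -> (18.899,13.385) [heading=45, move]
FD 16: (18.899,13.385) -> (30.213,24.698) [heading=45, move]
FD 13: (30.213,24.698) -> (39.406,33.891) [heading=45, move]
FD 13: (39.406,33.891) -> (48.598,43.083) [heading=45, move]
Final: pos=(48.598,43.083), heading=45, 0 segment(s) drawn
Segments drawn: 0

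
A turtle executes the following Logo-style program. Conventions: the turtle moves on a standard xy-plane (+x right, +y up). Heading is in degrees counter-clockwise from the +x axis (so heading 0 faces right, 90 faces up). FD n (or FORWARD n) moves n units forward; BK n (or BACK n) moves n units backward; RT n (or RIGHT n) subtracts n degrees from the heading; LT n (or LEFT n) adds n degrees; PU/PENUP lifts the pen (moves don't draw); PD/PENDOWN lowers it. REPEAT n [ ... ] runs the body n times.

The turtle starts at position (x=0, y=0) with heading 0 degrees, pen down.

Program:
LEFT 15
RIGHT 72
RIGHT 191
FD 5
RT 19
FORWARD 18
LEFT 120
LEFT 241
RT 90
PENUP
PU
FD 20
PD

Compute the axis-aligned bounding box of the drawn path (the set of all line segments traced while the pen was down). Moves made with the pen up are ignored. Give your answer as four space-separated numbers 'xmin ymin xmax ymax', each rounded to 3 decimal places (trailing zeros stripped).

Answer: -2.815 0 0 22.611

Derivation:
Executing turtle program step by step:
Start: pos=(0,0), heading=0, pen down
LT 15: heading 0 -> 15
RT 72: heading 15 -> 303
RT 191: heading 303 -> 112
FD 5: (0,0) -> (-1.873,4.636) [heading=112, draw]
RT 19: heading 112 -> 93
FD 18: (-1.873,4.636) -> (-2.815,22.611) [heading=93, draw]
LT 120: heading 93 -> 213
LT 241: heading 213 -> 94
RT 90: heading 94 -> 4
PU: pen up
PU: pen up
FD 20: (-2.815,22.611) -> (17.136,24.006) [heading=4, move]
PD: pen down
Final: pos=(17.136,24.006), heading=4, 2 segment(s) drawn

Segment endpoints: x in {-2.815, -1.873, 0}, y in {0, 4.636, 22.611}
xmin=-2.815, ymin=0, xmax=0, ymax=22.611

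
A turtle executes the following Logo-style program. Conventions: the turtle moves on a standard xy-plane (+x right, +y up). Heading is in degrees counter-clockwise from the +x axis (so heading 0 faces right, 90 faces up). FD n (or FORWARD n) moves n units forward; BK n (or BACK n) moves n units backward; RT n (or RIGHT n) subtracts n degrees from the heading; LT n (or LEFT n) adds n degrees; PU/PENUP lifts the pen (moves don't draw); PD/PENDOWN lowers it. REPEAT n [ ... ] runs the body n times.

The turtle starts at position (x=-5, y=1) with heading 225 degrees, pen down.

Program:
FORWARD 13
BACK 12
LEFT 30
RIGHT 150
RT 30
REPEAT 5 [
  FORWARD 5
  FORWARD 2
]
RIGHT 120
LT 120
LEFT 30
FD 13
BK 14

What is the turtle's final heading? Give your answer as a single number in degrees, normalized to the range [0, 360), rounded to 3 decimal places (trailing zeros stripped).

Executing turtle program step by step:
Start: pos=(-5,1), heading=225, pen down
FD 13: (-5,1) -> (-14.192,-8.192) [heading=225, draw]
BK 12: (-14.192,-8.192) -> (-5.707,0.293) [heading=225, draw]
LT 30: heading 225 -> 255
RT 150: heading 255 -> 105
RT 30: heading 105 -> 75
REPEAT 5 [
  -- iteration 1/5 --
  FD 5: (-5.707,0.293) -> (-4.413,5.123) [heading=75, draw]
  FD 2: (-4.413,5.123) -> (-3.895,7.054) [heading=75, draw]
  -- iteration 2/5 --
  FD 5: (-3.895,7.054) -> (-2.601,11.884) [heading=75, draw]
  FD 2: (-2.601,11.884) -> (-2.084,13.816) [heading=75, draw]
  -- iteration 3/5 --
  FD 5: (-2.084,13.816) -> (-0.79,18.645) [heading=75, draw]
  FD 2: (-0.79,18.645) -> (-0.272,20.577) [heading=75, draw]
  -- iteration 4/5 --
  FD 5: (-0.272,20.577) -> (1.022,25.407) [heading=75, draw]
  FD 2: (1.022,25.407) -> (1.54,27.339) [heading=75, draw]
  -- iteration 5/5 --
  FD 5: (1.54,27.339) -> (2.834,32.168) [heading=75, draw]
  FD 2: (2.834,32.168) -> (3.352,34.1) [heading=75, draw]
]
RT 120: heading 75 -> 315
LT 120: heading 315 -> 75
LT 30: heading 75 -> 105
FD 13: (3.352,34.1) -> (-0.013,46.657) [heading=105, draw]
BK 14: (-0.013,46.657) -> (3.61,33.134) [heading=105, draw]
Final: pos=(3.61,33.134), heading=105, 14 segment(s) drawn

Answer: 105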